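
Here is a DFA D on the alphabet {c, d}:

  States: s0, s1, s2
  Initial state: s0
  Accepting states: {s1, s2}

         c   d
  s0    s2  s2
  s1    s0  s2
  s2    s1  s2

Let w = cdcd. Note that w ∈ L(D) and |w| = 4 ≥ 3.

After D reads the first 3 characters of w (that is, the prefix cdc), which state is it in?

s1

State sequence: s0 -c-> s2 -d-> s2 -c-> s1

After reading 3 characters, D is in state s1.
(This kind of state-tracing is the core of the pumping-lemma construction: with 3 states, pigeonhole forces a repeat within the first 3 steps.)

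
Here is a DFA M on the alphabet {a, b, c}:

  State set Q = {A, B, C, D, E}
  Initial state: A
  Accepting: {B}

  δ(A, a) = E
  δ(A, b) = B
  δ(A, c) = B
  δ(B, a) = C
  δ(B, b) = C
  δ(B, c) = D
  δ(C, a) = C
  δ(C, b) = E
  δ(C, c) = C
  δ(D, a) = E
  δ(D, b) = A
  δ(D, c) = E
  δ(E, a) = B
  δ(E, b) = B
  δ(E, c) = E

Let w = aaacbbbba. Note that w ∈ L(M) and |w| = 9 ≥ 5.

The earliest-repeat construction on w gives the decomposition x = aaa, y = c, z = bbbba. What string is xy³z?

xy^3z = aaa·c·c·c·bbbba = aaacccbbbba.
Reading y = c takes M from C back to C, so after x·y·y·y the machine is still in C, and z then leads to the accepting state B. Hence aaacccbbbba ∈ L(M).

aaacccbbbba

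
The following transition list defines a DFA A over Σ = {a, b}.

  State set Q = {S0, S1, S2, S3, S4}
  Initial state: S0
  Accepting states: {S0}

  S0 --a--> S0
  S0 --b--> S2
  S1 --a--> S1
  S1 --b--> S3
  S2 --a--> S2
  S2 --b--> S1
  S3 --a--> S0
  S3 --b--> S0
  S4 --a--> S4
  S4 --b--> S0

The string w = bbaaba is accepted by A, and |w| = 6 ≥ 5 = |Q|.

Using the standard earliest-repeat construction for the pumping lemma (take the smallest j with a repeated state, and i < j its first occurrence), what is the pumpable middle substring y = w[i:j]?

a

Run of A on w = b b a a b a:
  step 0: S0  (start)
  step 1: S2  (read b: S0→S2)
  step 2: S1  (read b: S2→S1)
  step 3: S1  (read a: S1→S1)   ← first repeat (S1 seen earlier)
  step 4: S1  (read a: S1→S1)
  step 5: S3  (read b: S1→S3)
  step 6: S0  (read a: S3→S0)

So i = 2, j = 3, giving x = w[0:2] = bb, y = w[2:3] = a, z = w[3:6] = aba.
Check: |xy| = 3 ≤ 5 and |y| = 1 ≥ 1. Reading y takes A from S1 back to S1, so every xyⁱz is accepted.
With |Q| = 5, pigeonhole forces a state repeat no later than step 5; the substring read between the first and second visits to that state can be pumped.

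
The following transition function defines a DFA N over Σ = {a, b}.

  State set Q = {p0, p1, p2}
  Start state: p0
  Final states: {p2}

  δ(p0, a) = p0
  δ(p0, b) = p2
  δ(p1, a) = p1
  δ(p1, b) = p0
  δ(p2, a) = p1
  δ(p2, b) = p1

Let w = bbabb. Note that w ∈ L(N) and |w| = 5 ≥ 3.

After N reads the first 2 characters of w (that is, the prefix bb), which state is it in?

p1

Run of N on the first 2 characters of w = b b:
  step 0: p0  (start)
  step 1: p2  (read b: p0→p2)
  step 2: p1  (read b: p2→p1)

After reading 2 characters, N is in state p1.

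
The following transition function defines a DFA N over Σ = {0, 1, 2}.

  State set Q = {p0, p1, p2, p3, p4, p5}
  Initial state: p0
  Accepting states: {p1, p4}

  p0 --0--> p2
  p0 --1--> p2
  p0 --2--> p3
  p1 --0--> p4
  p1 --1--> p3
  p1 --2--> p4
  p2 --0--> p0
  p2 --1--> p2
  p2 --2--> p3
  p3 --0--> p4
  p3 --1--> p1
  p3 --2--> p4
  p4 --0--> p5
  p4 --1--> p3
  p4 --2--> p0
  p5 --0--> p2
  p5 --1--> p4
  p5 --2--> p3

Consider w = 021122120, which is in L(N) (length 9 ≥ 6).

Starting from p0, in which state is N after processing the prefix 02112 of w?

Run of N on the first 5 characters of w = 0 2 1 1 2:
  step 0: p0  (start)
  step 1: p2  (read 0: p0→p2)
  step 2: p3  (read 2: p2→p3)
  step 3: p1  (read 1: p3→p1)
  step 4: p3  (read 1: p1→p3)
  step 5: p4  (read 2: p3→p4)

After reading 5 characters, N is in state p4.

p4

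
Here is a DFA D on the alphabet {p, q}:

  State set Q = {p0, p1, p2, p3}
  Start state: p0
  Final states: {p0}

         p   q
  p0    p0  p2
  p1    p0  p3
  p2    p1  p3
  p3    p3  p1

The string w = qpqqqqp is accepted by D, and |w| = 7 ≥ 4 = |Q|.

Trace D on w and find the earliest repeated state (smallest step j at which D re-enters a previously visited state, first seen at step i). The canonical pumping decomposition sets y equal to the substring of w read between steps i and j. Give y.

State sequence: p0 -q-> p2 -p-> p1 -q-> p3 -q-> p1 -q-> p3 -q-> p1 -p-> p0
First repeat at step 4: p1 was already visited.

So i = 2, j = 4, giving x = w[0:2] = qp, y = w[2:4] = qq, z = w[4:7] = qqp.
Check: |xy| = 4 ≤ 4 and |y| = 2 ≥ 1. Reading y takes D from p1 back to p1, so every xyⁱz is accepted.

qq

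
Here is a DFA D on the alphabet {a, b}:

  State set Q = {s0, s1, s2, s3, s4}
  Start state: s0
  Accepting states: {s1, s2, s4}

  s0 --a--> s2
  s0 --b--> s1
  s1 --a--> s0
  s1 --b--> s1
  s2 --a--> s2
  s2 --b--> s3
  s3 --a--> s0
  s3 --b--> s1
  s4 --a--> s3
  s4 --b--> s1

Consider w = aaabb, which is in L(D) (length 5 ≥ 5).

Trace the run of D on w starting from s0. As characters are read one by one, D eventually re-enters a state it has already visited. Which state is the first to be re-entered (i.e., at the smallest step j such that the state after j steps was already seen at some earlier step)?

s2

State sequence: s0 -a-> s2 -a-> s2 -a-> s2 -b-> s3 -b-> s1
First repeat at step 2: s2 was already visited.

The earliest repeat is at step j = 2: D is in s2, which it already visited at step i = 1.
Pumping length from the standard proof: p = 5 (the number of states). The repeated state found above gives |xy| = j ≤ 5 and |y| = j − i ≥ 1.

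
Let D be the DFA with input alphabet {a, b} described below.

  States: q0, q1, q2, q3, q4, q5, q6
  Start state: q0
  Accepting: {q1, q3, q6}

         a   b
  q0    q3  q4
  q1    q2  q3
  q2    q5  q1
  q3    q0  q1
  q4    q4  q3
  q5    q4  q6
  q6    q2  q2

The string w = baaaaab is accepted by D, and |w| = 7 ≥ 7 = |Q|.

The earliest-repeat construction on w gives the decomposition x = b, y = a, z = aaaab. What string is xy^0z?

xy⁰z = xz = b·aaaab = baaaab.
Reading y = a takes D from q4 back to q4, so after x the machine is still in q4, and z then leads to the accepting state q3. Hence baaaab ∈ L(D).

baaaab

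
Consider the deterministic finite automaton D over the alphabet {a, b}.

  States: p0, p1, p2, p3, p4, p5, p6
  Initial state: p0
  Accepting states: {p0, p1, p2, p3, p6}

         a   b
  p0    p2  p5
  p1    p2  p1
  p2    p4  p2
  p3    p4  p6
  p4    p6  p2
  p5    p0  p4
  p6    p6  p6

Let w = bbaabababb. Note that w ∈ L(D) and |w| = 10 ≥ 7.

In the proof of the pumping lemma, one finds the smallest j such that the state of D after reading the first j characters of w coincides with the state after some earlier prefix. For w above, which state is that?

p6

State sequence: p0 -b-> p5 -b-> p4 -a-> p6 -a-> p6 -b-> p6 -a-> p6 -b-> p6 -a-> p6 -b-> p6 -b-> p6
First repeat at step 4: p6 was already visited.

The earliest repeat is at step j = 4: D is in p6, which it already visited at step i = 3.
Since D has 7 states, any run of length ≥ 7 visits 7+1 states, so by pigeonhole some state repeats within the first 7 steps — that repeat gives the pumpable loop.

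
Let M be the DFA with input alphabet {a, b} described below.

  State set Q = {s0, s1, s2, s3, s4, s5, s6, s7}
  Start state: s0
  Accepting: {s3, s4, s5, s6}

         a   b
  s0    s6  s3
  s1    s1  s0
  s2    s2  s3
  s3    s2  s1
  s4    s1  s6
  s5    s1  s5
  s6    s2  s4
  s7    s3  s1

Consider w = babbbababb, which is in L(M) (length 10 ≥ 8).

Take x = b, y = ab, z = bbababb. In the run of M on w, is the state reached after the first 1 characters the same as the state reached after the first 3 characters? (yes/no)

State sequence: s0 -b-> s3 -a-> s2 -b-> s3

After x (step 1): s3. After xy (step 3): s3.
They match, so y = ab drives M around a cycle from s3 back to itself; pumping y any number of times keeps M in s3 before reading z, and xyⁱz ∈ L(M) for every i ≥ 0.

yes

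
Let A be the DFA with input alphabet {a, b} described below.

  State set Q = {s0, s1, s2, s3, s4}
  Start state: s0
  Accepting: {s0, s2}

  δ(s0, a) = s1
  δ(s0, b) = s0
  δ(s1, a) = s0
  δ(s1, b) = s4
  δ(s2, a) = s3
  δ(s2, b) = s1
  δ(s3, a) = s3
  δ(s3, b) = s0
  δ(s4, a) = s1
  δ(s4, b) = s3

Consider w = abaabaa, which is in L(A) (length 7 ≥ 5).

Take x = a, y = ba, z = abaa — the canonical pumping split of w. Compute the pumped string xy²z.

ababaabaa

xy^2z = a·ba·ba·abaa = ababaabaa.
Reading y = ba takes A from s1 back to s1, so after x·y·y the machine is still in s1, and z then leads to the accepting state s0. Hence ababaabaa ∈ L(A).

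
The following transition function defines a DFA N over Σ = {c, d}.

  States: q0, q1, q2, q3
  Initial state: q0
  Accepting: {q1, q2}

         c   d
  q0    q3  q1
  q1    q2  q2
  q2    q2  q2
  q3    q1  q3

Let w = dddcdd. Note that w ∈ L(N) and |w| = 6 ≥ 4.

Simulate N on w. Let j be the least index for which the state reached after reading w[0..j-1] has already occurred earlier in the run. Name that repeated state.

State sequence: q0 -d-> q1 -d-> q2 -d-> q2 -c-> q2 -d-> q2 -d-> q2
First repeat at step 3: q2 was already visited.

The earliest repeat is at step j = 3: N is in q2, which it already visited at step i = 2.

q2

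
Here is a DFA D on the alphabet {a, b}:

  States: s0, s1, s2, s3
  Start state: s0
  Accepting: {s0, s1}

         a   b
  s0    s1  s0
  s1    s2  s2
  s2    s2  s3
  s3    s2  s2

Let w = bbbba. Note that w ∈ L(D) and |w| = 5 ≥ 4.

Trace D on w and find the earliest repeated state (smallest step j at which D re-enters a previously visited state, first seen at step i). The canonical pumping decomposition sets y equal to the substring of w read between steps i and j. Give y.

State sequence: s0 -b-> s0 -b-> s0 -b-> s0 -b-> s0 -a-> s1
First repeat at step 1: s0 was already visited.

So i = 0, j = 1, giving x = w[0:0] = ε, y = w[0:1] = b, z = w[1:5] = bbba.
Check: |xy| = 1 ≤ 4 and |y| = 1 ≥ 1. Reading y takes D from s0 back to s0, so every xyⁱz is accepted.

b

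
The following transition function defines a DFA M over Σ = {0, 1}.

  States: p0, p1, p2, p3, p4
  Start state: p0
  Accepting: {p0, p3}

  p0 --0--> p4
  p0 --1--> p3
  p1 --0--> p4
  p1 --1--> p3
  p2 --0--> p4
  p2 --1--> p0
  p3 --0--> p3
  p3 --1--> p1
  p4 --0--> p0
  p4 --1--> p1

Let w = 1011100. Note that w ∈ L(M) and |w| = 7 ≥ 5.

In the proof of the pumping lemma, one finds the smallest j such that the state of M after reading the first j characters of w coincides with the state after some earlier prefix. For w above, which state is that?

p3

State sequence: p0 -1-> p3 -0-> p3 -1-> p1 -1-> p3 -1-> p1 -0-> p4 -0-> p0
First repeat at step 2: p3 was already visited.

The earliest repeat is at step j = 2: M is in p3, which it already visited at step i = 1.
The DFA has 5 states, so the proof of the pumping lemma guarantees a repeated state among the first 5+1 visited; the segment between the two visits is the pumpable y.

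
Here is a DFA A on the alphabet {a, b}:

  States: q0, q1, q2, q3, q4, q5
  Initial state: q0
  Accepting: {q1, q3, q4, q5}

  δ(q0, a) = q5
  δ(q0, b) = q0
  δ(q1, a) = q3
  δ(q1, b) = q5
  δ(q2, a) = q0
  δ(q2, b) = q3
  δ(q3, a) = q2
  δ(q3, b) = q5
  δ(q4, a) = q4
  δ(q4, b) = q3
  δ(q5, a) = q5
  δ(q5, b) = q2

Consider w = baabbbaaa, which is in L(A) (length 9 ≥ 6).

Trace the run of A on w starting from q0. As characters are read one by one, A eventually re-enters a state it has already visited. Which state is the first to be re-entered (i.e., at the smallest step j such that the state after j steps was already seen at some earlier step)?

State sequence: q0 -b-> q0 -a-> q5 -a-> q5 -b-> q2 -b-> q3 -b-> q5 -a-> q5 -a-> q5 -a-> q5
First repeat at step 1: q0 was already visited.

The earliest repeat is at step j = 1: A is in q0, which it already visited at step i = 0.

q0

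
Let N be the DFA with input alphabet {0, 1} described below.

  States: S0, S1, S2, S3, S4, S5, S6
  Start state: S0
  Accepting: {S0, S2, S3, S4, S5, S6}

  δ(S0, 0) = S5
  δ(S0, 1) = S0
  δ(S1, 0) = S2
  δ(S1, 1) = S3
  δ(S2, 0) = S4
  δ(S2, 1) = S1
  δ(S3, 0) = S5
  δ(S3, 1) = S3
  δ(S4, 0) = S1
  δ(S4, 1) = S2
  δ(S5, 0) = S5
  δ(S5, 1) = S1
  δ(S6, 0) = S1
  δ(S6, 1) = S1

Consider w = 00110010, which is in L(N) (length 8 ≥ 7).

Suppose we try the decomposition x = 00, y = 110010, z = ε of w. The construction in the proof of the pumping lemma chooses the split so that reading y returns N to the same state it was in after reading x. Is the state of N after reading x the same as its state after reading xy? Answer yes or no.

no

Run of N on the first 8 characters of w = 0 0 1 1 0 0 1 0:
  step 0: S0  (start)
  step 1: S5  (read 0: S0→S5)
  step 2: S5  (read 0: S5→S5)
  step 3: S1  (read 1: S5→S1)
  step 4: S3  (read 1: S1→S3)
  step 5: S5  (read 0: S3→S5)
  step 6: S5  (read 0: S5→S5)
  step 7: S1  (read 1: S5→S1)
  step 8: S2  (read 0: S1→S2)

After x (step 2): S5. After xy (step 8): S2.
They differ (S5 ≠ S2), so y is not a cycle from the state after x; this split is not the one the pumping-lemma construction produces, and pumping y need not keep the string in L(N).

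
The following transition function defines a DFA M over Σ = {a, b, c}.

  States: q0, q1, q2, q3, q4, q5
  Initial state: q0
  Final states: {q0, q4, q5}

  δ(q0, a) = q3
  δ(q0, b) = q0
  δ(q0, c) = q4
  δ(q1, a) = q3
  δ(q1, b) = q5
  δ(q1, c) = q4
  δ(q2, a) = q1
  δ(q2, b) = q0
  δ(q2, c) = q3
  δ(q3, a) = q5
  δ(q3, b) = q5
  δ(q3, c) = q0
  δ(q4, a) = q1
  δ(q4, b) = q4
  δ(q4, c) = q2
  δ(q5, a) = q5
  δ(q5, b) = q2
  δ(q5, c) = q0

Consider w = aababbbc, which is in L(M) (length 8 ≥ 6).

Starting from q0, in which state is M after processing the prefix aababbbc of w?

q4

Run of M on the first 8 characters of w = a a b a b b b c:
  step 0: q0  (start)
  step 1: q3  (read a: q0→q3)
  step 2: q5  (read a: q3→q5)
  step 3: q2  (read b: q5→q2)
  step 4: q1  (read a: q2→q1)
  step 5: q5  (read b: q1→q5)
  step 6: q2  (read b: q5→q2)
  step 7: q0  (read b: q2→q0)
  step 8: q4  (read c: q0→q4)

After reading 8 characters, M is in state q4.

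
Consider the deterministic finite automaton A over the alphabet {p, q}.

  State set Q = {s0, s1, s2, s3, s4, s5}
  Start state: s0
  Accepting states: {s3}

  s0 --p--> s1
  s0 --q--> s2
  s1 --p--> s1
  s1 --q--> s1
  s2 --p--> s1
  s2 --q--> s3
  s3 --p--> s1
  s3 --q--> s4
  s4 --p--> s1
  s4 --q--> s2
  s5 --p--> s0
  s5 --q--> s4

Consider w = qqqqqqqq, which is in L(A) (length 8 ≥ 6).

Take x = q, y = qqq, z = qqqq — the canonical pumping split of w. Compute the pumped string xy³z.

xy^3z = q·qqq·qqq·qqq·qqqq = qqqqqqqqqqqqqq.
Reading y = qqq takes A from s2 back to s2, so after x·y·y·y the machine is still in s2, and z then leads to the accepting state s3. Hence qqqqqqqqqqqqqq ∈ L(A).

qqqqqqqqqqqqqq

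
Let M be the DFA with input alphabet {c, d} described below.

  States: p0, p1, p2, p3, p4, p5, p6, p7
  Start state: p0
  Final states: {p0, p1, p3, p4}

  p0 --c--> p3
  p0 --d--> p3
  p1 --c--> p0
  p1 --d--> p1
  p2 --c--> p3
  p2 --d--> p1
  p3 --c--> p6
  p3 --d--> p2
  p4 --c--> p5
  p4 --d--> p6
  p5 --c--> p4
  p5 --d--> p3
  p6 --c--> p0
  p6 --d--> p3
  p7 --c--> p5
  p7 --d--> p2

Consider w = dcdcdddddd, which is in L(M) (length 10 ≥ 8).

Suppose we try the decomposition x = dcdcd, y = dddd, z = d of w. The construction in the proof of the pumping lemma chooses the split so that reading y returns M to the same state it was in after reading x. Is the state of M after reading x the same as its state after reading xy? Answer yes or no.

no

Run of M on the first 9 characters of w = d c d c d d d d d:
  step 0: p0  (start)
  step 1: p3  (read d: p0→p3)
  step 2: p6  (read c: p3→p6)
  step 3: p3  (read d: p6→p3)
  step 4: p6  (read c: p3→p6)
  step 5: p3  (read d: p6→p3)
  step 6: p2  (read d: p3→p2)
  step 7: p1  (read d: p2→p1)
  step 8: p1  (read d: p1→p1)
  step 9: p1  (read d: p1→p1)

After x (step 5): p3. After xy (step 9): p1.
They differ (p3 ≠ p1), so y is not a cycle from the state after x; this split is not the one the pumping-lemma construction produces, and pumping y need not keep the string in L(M).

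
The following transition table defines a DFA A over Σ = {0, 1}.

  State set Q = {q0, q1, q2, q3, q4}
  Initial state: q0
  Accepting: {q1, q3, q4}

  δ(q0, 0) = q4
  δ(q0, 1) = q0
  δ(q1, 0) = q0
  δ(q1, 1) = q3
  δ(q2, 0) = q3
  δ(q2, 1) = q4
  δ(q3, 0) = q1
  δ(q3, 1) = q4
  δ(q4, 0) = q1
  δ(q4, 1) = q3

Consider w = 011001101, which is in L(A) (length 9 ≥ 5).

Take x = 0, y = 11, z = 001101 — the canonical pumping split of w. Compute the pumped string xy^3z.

0111111001101

xy^3z = 0·11·11·11·001101 = 0111111001101.
Reading y = 11 takes A from q4 back to q4, so after x·y·y·y the machine is still in q4, and z then leads to the accepting state q3. Hence 0111111001101 ∈ L(A).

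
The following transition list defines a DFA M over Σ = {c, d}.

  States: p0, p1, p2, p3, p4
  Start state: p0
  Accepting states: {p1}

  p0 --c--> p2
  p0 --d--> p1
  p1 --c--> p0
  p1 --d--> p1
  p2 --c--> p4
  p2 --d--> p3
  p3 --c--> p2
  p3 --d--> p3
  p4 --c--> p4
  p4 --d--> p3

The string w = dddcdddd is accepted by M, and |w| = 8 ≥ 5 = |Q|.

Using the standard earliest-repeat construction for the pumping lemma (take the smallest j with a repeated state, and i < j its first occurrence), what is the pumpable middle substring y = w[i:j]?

Run of M on w = d d d c d d d d:
  step 0: p0  (start)
  step 1: p1  (read d: p0→p1)
  step 2: p1  (read d: p1→p1)   ← first repeat (p1 seen earlier)
  step 3: p1  (read d: p1→p1)
  step 4: p0  (read c: p1→p0)
  step 5: p1  (read d: p0→p1)
  step 6: p1  (read d: p1→p1)
  step 7: p1  (read d: p1→p1)
  step 8: p1  (read d: p1→p1)

So i = 1, j = 2, giving x = w[0:1] = d, y = w[1:2] = d, z = w[2:8] = dcdddd.
Check: |xy| = 2 ≤ 5 and |y| = 1 ≥ 1. Reading y takes M from p1 back to p1, so every xyⁱz is accepted.
Pumping length from the standard proof: p = 5 (the number of states). The repeated state found above gives |xy| = j ≤ 5 and |y| = j − i ≥ 1.

d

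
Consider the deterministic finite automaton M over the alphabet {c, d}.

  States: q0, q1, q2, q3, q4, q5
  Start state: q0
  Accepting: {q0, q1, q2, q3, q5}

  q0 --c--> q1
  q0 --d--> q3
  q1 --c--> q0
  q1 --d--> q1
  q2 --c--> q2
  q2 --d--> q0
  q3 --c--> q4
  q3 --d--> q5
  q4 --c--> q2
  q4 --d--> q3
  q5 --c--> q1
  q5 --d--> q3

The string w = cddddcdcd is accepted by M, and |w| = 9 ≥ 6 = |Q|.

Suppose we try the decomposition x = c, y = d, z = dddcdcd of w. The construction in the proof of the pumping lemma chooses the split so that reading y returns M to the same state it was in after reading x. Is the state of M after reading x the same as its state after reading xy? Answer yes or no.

Run of M on the first 2 characters of w = c d:
  step 0: q0  (start)
  step 1: q1  (read c: q0→q1)
  step 2: q1  (read d: q1→q1)

After x (step 1): q1. After xy (step 2): q1.
They match, so y = d drives M around a cycle from q1 back to itself; pumping y any number of times keeps M in q1 before reading z, and xyⁱz ∈ L(M) for every i ≥ 0.

yes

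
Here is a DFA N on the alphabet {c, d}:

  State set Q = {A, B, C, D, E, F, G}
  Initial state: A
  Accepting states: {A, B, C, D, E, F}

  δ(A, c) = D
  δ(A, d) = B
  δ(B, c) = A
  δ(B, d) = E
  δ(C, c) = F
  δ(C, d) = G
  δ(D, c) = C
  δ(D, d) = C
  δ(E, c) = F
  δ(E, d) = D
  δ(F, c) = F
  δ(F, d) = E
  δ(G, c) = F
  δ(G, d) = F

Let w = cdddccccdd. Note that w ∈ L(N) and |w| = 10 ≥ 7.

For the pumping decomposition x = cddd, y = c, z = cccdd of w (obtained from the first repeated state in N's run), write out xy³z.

xy^3z = cddd·c·c·c·cccdd = cdddccccccdd.
Reading y = c takes N from F back to F, so after x·y·y·y the machine is still in F, and z then leads to the accepting state D. Hence cdddccccccdd ∈ L(N).

cdddccccccdd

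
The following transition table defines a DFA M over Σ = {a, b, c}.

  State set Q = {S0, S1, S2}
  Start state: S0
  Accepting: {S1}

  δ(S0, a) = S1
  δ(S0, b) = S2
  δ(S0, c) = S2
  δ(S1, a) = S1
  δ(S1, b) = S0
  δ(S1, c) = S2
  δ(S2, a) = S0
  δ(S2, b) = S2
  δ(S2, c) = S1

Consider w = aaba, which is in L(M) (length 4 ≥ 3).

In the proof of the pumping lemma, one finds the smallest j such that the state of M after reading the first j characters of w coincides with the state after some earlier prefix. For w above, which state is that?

S1

State sequence: S0 -a-> S1 -a-> S1 -b-> S0 -a-> S1
First repeat at step 2: S1 was already visited.

The earliest repeat is at step j = 2: M is in S1, which it already visited at step i = 1.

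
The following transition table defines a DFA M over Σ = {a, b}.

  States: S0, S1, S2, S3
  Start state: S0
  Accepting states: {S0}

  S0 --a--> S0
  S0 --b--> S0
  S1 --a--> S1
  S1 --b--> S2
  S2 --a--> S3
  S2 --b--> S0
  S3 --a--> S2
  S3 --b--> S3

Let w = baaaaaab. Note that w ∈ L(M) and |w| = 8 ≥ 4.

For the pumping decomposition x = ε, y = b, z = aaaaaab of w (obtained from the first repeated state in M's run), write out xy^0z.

xy⁰z = xz = ε·aaaaaab = aaaaaab.
Reading y = b takes M from S0 back to S0, so after x the machine is still in S0, and z then leads to the accepting state S0. Hence aaaaaab ∈ L(M).

aaaaaab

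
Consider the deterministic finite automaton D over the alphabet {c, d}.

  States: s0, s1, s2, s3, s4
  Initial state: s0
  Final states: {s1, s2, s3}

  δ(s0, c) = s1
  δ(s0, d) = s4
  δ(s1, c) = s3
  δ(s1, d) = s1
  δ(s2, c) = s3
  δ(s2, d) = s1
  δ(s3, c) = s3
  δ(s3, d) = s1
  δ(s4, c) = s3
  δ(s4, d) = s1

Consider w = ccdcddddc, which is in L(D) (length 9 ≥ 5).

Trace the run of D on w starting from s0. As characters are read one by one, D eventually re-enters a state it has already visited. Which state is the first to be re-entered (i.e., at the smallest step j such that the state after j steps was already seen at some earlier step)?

s1

Run of D on w = c c d c d d d d c:
  step 0: s0  (start)
  step 1: s1  (read c: s0→s1)
  step 2: s3  (read c: s1→s3)
  step 3: s1  (read d: s3→s1)   ← first repeat (s1 seen earlier)
  step 4: s3  (read c: s1→s3)
  step 5: s1  (read d: s3→s1)
  step 6: s1  (read d: s1→s1)
  step 7: s1  (read d: s1→s1)
  step 8: s1  (read d: s1→s1)
  step 9: s3  (read c: s1→s3)

The earliest repeat is at step j = 3: D is in s1, which it already visited at step i = 1.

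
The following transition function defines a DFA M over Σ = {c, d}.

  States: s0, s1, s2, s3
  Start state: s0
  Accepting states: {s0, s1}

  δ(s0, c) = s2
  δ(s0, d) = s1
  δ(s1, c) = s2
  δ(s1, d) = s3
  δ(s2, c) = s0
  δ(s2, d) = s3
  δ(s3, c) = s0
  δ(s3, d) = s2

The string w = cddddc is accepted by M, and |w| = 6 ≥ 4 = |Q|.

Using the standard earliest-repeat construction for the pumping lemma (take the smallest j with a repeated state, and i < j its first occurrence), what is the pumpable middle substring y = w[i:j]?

Run of M on w = c d d d d c:
  step 0: s0  (start)
  step 1: s2  (read c: s0→s2)
  step 2: s3  (read d: s2→s3)
  step 3: s2  (read d: s3→s2)   ← first repeat (s2 seen earlier)
  step 4: s3  (read d: s2→s3)
  step 5: s2  (read d: s3→s2)
  step 6: s0  (read c: s2→s0)

So i = 1, j = 3, giving x = w[0:1] = c, y = w[1:3] = dd, z = w[3:6] = ddc.
Check: |xy| = 3 ≤ 4 and |y| = 2 ≥ 1. Reading y takes M from s2 back to s2, so every xyⁱz is accepted.
Since M has 4 states, any run of length ≥ 4 visits 4+1 states, so by pigeonhole some state repeats within the first 4 steps — that repeat gives the pumpable loop.

dd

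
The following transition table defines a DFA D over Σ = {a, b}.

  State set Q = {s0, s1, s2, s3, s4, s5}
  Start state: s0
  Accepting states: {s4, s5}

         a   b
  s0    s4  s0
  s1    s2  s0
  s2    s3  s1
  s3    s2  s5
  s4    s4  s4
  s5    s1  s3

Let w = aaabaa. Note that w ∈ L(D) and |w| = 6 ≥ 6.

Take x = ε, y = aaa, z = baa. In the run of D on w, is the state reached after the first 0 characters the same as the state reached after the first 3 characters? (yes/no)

Run of D on the first 3 characters of w = a a a:
  step 0: s0  (start)
  step 1: s4  (read a: s0→s4)
  step 2: s4  (read a: s4→s4)
  step 3: s4  (read a: s4→s4)

After x (step 0): s0. After xy (step 3): s4.
They differ (s0 ≠ s4), so y is not a cycle from the state after x; this split is not the one the pumping-lemma construction produces, and pumping y need not keep the string in L(D).

no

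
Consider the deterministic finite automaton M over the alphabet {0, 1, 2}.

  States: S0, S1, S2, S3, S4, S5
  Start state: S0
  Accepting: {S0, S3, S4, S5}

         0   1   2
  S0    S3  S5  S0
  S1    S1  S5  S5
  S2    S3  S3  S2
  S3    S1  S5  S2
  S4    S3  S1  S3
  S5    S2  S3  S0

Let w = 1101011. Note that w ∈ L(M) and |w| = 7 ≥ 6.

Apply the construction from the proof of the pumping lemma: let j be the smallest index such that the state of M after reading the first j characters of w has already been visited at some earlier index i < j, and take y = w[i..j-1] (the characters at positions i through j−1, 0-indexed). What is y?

Run of M on w = 1 1 0 1 0 1 1:
  step 0: S0  (start)
  step 1: S5  (read 1: S0→S5)
  step 2: S3  (read 1: S5→S3)
  step 3: S1  (read 0: S3→S1)
  step 4: S5  (read 1: S1→S5)   ← first repeat (S5 seen earlier)
  step 5: S2  (read 0: S5→S2)
  step 6: S3  (read 1: S2→S3)
  step 7: S5  (read 1: S3→S5)

So i = 1, j = 4, giving x = w[0:1] = 1, y = w[1:4] = 101, z = w[4:7] = 011.
Check: |xy| = 4 ≤ 6 and |y| = 3 ≥ 1. Reading y takes M from S5 back to S5, so every xyⁱz is accepted.

101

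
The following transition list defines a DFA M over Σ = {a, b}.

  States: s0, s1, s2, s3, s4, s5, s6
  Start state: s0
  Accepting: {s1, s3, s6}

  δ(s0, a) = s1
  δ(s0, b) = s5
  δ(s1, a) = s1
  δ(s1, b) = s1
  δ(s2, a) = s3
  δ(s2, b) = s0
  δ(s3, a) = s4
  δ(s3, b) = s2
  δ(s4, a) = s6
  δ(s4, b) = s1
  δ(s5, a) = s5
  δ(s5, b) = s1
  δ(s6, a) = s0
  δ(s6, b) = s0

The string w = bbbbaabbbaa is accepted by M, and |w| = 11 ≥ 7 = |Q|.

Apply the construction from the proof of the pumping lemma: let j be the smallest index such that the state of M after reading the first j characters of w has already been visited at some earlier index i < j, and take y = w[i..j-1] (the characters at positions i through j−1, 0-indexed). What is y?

Run of M on w = b b b b a a b b b a a:
  step 0: s0  (start)
  step 1: s5  (read b: s0→s5)
  step 2: s1  (read b: s5→s1)
  step 3: s1  (read b: s1→s1)   ← first repeat (s1 seen earlier)
  step 4: s1  (read b: s1→s1)
  step 5: s1  (read a: s1→s1)
  step 6: s1  (read a: s1→s1)
  step 7: s1  (read b: s1→s1)
  step 8: s1  (read b: s1→s1)
  step 9: s1  (read b: s1→s1)
  step 10: s1  (read a: s1→s1)
  step 11: s1  (read a: s1→s1)

So i = 2, j = 3, giving x = w[0:2] = bb, y = w[2:3] = b, z = w[3:11] = baabbbaa.
Check: |xy| = 3 ≤ 7 and |y| = 1 ≥ 1. Reading y takes M from s1 back to s1, so every xyⁱz is accepted.
With |Q| = 7, pigeonhole forces a state repeat no later than step 7; the substring read between the first and second visits to that state can be pumped.

b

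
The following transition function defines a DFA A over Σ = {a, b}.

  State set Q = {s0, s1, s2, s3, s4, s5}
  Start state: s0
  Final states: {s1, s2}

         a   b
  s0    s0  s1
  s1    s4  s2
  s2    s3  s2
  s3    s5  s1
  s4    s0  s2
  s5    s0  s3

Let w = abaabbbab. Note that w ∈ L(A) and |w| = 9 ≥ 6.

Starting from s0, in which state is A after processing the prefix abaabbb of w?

Run of A on the first 7 characters of w = a b a a b b b:
  step 0: s0  (start)
  step 1: s0  (read a: s0→s0)
  step 2: s1  (read b: s0→s1)
  step 3: s4  (read a: s1→s4)
  step 4: s0  (read a: s4→s0)
  step 5: s1  (read b: s0→s1)
  step 6: s2  (read b: s1→s2)
  step 7: s2  (read b: s2→s2)

After reading 7 characters, A is in state s2.

s2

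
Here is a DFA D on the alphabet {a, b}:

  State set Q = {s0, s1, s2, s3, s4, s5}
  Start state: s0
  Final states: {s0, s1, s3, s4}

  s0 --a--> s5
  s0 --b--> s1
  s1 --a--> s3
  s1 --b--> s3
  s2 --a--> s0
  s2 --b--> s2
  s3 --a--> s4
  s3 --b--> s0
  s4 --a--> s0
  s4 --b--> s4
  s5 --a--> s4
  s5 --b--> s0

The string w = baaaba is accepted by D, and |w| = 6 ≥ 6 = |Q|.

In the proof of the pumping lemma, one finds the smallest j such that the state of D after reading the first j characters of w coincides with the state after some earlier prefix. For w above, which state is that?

s0

State sequence: s0 -b-> s1 -a-> s3 -a-> s4 -a-> s0 -b-> s1 -a-> s3
First repeat at step 4: s0 was already visited.

The earliest repeat is at step j = 4: D is in s0, which it already visited at step i = 0.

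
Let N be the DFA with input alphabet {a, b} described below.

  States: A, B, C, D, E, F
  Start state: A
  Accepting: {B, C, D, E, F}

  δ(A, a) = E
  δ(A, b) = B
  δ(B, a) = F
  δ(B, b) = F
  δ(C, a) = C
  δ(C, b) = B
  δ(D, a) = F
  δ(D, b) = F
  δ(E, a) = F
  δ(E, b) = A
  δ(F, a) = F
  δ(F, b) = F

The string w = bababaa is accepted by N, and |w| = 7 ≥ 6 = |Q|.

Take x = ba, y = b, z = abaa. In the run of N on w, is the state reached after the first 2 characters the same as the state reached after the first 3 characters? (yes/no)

Run of N on the first 3 characters of w = b a b:
  step 0: A  (start)
  step 1: B  (read b: A→B)
  step 2: F  (read a: B→F)
  step 3: F  (read b: F→F)

After x (step 2): F. After xy (step 3): F.
They match, so y = b drives N around a cycle from F back to itself; pumping y any number of times keeps N in F before reading z, and xyⁱz ∈ L(N) for every i ≥ 0.

yes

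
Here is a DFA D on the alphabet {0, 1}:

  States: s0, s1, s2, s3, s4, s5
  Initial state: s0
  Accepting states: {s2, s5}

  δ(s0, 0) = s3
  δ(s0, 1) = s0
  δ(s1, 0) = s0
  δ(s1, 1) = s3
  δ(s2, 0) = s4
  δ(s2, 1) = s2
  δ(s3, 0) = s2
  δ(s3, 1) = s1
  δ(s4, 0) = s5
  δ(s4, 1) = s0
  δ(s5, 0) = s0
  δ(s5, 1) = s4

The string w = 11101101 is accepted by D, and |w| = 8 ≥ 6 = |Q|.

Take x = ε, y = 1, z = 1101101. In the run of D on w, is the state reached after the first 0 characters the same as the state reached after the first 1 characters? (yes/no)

yes

State sequence: s0 -1-> s0

After x (step 0): s0. After xy (step 1): s0.
They match, so y = 1 drives D around a cycle from s0 back to itself; pumping y any number of times keeps D in s0 before reading z, and xyⁱz ∈ L(D) for every i ≥ 0.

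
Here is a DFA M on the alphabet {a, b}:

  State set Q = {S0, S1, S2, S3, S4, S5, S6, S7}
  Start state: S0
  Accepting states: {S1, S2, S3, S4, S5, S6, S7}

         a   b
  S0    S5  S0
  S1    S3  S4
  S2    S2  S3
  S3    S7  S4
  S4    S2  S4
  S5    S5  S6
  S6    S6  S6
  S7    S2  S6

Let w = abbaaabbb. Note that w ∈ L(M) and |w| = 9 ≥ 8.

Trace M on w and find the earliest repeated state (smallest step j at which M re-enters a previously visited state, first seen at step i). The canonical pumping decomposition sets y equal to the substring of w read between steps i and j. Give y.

State sequence: S0 -a-> S5 -b-> S6 -b-> S6 -a-> S6 -a-> S6 -a-> S6 -b-> S6 -b-> S6 -b-> S6
First repeat at step 3: S6 was already visited.

So i = 2, j = 3, giving x = w[0:2] = ab, y = w[2:3] = b, z = w[3:9] = aaabbb.
Check: |xy| = 3 ≤ 8 and |y| = 1 ≥ 1. Reading y takes M from S6 back to S6, so every xyⁱz is accepted.
The DFA has 8 states, so the proof of the pumping lemma guarantees a repeated state among the first 8+1 visited; the segment between the two visits is the pumpable y.

b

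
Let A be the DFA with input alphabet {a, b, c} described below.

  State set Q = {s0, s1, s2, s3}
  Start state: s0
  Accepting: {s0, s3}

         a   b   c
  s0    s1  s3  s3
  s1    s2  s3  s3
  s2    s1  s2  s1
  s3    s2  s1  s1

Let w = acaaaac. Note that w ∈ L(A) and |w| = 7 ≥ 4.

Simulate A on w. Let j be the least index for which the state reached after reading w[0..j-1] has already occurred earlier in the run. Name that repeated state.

Run of A on w = a c a a a a c:
  step 0: s0  (start)
  step 1: s1  (read a: s0→s1)
  step 2: s3  (read c: s1→s3)
  step 3: s2  (read a: s3→s2)
  step 4: s1  (read a: s2→s1)   ← first repeat (s1 seen earlier)
  step 5: s2  (read a: s1→s2)
  step 6: s1  (read a: s2→s1)
  step 7: s3  (read c: s1→s3)

The earliest repeat is at step j = 4: A is in s1, which it already visited at step i = 1.

s1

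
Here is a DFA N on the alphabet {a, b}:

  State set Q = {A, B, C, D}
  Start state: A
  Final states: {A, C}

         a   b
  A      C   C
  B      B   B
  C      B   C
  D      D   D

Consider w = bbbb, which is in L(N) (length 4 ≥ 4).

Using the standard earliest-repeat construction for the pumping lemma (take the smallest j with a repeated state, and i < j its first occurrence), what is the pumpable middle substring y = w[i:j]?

State sequence: A -b-> C -b-> C -b-> C -b-> C
First repeat at step 2: C was already visited.

So i = 1, j = 2, giving x = w[0:1] = b, y = w[1:2] = b, z = w[2:4] = bb.
Check: |xy| = 2 ≤ 4 and |y| = 1 ≥ 1. Reading y takes N from C back to C, so every xyⁱz is accepted.
The DFA has 4 states, so the proof of the pumping lemma guarantees a repeated state among the first 4+1 visited; the segment between the two visits is the pumpable y.

b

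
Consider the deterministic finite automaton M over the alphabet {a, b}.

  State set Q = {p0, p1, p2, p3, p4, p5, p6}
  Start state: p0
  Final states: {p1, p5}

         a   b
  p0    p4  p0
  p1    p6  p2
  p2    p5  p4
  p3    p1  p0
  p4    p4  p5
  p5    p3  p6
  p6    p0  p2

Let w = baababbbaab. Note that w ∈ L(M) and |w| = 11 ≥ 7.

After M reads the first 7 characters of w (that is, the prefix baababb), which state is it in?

Run of M on the first 7 characters of w = b a a b a b b:
  step 0: p0  (start)
  step 1: p0  (read b: p0→p0)
  step 2: p4  (read a: p0→p4)
  step 3: p4  (read a: p4→p4)
  step 4: p5  (read b: p4→p5)
  step 5: p3  (read a: p5→p3)
  step 6: p0  (read b: p3→p0)
  step 7: p0  (read b: p0→p0)

After reading 7 characters, M is in state p0.

p0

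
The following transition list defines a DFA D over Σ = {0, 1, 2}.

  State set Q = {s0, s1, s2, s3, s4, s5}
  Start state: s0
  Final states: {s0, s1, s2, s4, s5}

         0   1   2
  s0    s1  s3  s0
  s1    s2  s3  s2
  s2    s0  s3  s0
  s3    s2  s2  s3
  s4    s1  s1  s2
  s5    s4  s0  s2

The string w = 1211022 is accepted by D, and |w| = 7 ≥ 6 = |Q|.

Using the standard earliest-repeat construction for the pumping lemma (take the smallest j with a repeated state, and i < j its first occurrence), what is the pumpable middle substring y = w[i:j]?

State sequence: s0 -1-> s3 -2-> s3 -1-> s2 -1-> s3 -0-> s2 -2-> s0 -2-> s0
First repeat at step 2: s3 was already visited.

So i = 1, j = 2, giving x = w[0:1] = 1, y = w[1:2] = 2, z = w[2:7] = 11022.
Check: |xy| = 2 ≤ 6 and |y| = 1 ≥ 1. Reading y takes D from s3 back to s3, so every xyⁱz is accepted.
Since D has 6 states, any run of length ≥ 6 visits 6+1 states, so by pigeonhole some state repeats within the first 6 steps — that repeat gives the pumpable loop.

2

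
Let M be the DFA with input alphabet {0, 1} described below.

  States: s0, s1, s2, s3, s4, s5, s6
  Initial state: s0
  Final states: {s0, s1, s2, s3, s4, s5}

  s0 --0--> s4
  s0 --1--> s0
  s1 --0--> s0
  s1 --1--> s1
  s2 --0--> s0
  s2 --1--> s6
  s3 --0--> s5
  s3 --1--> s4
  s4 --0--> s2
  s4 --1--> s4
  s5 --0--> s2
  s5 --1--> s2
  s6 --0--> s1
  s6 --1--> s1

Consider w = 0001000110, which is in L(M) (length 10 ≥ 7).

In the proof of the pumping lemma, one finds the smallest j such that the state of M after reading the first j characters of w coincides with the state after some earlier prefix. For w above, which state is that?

s0

State sequence: s0 -0-> s4 -0-> s2 -0-> s0 -1-> s0 -0-> s4 -0-> s2 -0-> s0 -1-> s0 -1-> s0 -0-> s4
First repeat at step 3: s0 was already visited.

The earliest repeat is at step j = 3: M is in s0, which it already visited at step i = 0.
Since M has 7 states, any run of length ≥ 7 visits 7+1 states, so by pigeonhole some state repeats within the first 7 steps — that repeat gives the pumpable loop.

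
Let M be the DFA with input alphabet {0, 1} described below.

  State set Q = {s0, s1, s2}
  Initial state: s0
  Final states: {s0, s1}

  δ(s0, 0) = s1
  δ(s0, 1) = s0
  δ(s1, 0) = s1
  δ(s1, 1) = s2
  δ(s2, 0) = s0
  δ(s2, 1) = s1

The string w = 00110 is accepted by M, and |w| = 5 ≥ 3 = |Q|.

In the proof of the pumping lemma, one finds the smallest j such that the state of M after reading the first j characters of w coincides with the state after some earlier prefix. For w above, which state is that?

Run of M on w = 0 0 1 1 0:
  step 0: s0  (start)
  step 1: s1  (read 0: s0→s1)
  step 2: s1  (read 0: s1→s1)   ← first repeat (s1 seen earlier)
  step 3: s2  (read 1: s1→s2)
  step 4: s1  (read 1: s2→s1)
  step 5: s1  (read 0: s1→s1)

The earliest repeat is at step j = 2: M is in s1, which it already visited at step i = 1.
The DFA has 3 states, so the proof of the pumping lemma guarantees a repeated state among the first 3+1 visited; the segment between the two visits is the pumpable y.

s1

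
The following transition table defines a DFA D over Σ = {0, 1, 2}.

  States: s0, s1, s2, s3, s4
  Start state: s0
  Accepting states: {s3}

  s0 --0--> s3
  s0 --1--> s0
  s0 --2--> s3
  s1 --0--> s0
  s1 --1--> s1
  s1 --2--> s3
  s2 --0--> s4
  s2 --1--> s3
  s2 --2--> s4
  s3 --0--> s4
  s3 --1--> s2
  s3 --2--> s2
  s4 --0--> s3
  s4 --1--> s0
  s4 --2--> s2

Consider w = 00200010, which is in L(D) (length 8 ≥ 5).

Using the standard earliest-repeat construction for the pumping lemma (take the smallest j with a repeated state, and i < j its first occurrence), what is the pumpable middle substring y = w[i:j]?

20

State sequence: s0 -0-> s3 -0-> s4 -2-> s2 -0-> s4 -0-> s3 -0-> s4 -1-> s0 -0-> s3
First repeat at step 4: s4 was already visited.

So i = 2, j = 4, giving x = w[0:2] = 00, y = w[2:4] = 20, z = w[4:8] = 0010.
Check: |xy| = 4 ≤ 5 and |y| = 2 ≥ 1. Reading y takes D from s4 back to s4, so every xyⁱz is accepted.
The DFA has 5 states, so the proof of the pumping lemma guarantees a repeated state among the first 5+1 visited; the segment between the two visits is the pumpable y.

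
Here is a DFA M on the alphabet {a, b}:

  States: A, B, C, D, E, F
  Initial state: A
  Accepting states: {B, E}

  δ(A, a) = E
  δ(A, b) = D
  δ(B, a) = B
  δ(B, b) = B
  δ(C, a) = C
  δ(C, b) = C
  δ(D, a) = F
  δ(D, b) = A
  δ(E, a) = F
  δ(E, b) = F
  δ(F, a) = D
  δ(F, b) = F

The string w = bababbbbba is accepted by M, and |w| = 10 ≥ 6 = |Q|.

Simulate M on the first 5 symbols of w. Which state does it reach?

A

Run of M on the first 5 characters of w = b a b a b:
  step 0: A  (start)
  step 1: D  (read b: A→D)
  step 2: F  (read a: D→F)
  step 3: F  (read b: F→F)
  step 4: D  (read a: F→D)
  step 5: A  (read b: D→A)

After reading 5 characters, M is in state A.
(This kind of state-tracing is the core of the pumping-lemma construction: with 6 states, pigeonhole forces a repeat within the first 6 steps.)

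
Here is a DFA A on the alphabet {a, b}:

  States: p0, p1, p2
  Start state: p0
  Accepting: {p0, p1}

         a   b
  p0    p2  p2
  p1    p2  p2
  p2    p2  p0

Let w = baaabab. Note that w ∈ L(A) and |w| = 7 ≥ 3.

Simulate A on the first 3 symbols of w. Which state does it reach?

State sequence: p0 -b-> p2 -a-> p2 -a-> p2

After reading 3 characters, A is in state p2.
(This kind of state-tracing is the core of the pumping-lemma construction: with 3 states, pigeonhole forces a repeat within the first 3 steps.)

p2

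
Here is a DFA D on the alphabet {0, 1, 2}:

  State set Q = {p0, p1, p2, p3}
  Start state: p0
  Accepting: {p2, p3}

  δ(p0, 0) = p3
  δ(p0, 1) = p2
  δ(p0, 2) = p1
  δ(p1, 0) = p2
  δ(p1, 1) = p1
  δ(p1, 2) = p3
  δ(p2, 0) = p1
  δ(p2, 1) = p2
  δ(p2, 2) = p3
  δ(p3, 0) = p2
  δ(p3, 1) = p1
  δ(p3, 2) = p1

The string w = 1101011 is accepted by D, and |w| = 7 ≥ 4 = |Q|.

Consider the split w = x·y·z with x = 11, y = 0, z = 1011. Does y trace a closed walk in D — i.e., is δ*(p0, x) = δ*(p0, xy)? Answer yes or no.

State sequence: p0 -1-> p2 -1-> p2 -0-> p1

After x (step 2): p2. After xy (step 3): p1.
They differ (p2 ≠ p1), so y is not a cycle from the state after x; this split is not the one the pumping-lemma construction produces, and pumping y need not keep the string in L(D).

no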